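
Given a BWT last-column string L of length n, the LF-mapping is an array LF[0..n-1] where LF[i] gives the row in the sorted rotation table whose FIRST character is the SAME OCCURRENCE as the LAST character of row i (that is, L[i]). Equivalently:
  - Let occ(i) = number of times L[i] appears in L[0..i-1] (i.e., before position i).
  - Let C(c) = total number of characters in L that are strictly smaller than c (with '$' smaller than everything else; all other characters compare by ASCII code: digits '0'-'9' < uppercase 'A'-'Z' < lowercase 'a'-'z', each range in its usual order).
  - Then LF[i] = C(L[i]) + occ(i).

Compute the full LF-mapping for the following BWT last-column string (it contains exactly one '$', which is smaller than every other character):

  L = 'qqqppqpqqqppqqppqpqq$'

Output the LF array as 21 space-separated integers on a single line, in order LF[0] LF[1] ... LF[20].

Answer: 9 10 11 1 2 12 3 13 14 15 4 5 16 17 6 7 18 8 19 20 0

Derivation:
Char counts: '$':1, 'p':8, 'q':12
C (first-col start): C('$')=0, C('p')=1, C('q')=9
L[0]='q': occ=0, LF[0]=C('q')+0=9+0=9
L[1]='q': occ=1, LF[1]=C('q')+1=9+1=10
L[2]='q': occ=2, LF[2]=C('q')+2=9+2=11
L[3]='p': occ=0, LF[3]=C('p')+0=1+0=1
L[4]='p': occ=1, LF[4]=C('p')+1=1+1=2
L[5]='q': occ=3, LF[5]=C('q')+3=9+3=12
L[6]='p': occ=2, LF[6]=C('p')+2=1+2=3
L[7]='q': occ=4, LF[7]=C('q')+4=9+4=13
L[8]='q': occ=5, LF[8]=C('q')+5=9+5=14
L[9]='q': occ=6, LF[9]=C('q')+6=9+6=15
L[10]='p': occ=3, LF[10]=C('p')+3=1+3=4
L[11]='p': occ=4, LF[11]=C('p')+4=1+4=5
L[12]='q': occ=7, LF[12]=C('q')+7=9+7=16
L[13]='q': occ=8, LF[13]=C('q')+8=9+8=17
L[14]='p': occ=5, LF[14]=C('p')+5=1+5=6
L[15]='p': occ=6, LF[15]=C('p')+6=1+6=7
L[16]='q': occ=9, LF[16]=C('q')+9=9+9=18
L[17]='p': occ=7, LF[17]=C('p')+7=1+7=8
L[18]='q': occ=10, LF[18]=C('q')+10=9+10=19
L[19]='q': occ=11, LF[19]=C('q')+11=9+11=20
L[20]='$': occ=0, LF[20]=C('$')+0=0+0=0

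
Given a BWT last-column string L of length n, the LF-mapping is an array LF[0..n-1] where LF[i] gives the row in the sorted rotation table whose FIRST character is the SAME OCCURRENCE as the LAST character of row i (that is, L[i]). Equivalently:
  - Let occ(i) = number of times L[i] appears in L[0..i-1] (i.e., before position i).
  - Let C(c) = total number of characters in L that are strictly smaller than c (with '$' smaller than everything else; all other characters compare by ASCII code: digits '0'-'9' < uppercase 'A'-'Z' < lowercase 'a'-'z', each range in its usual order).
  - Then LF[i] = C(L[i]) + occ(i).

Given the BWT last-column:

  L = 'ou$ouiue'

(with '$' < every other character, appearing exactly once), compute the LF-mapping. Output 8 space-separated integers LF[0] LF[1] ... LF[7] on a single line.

Answer: 3 5 0 4 6 2 7 1

Derivation:
Char counts: '$':1, 'e':1, 'i':1, 'o':2, 'u':3
C (first-col start): C('$')=0, C('e')=1, C('i')=2, C('o')=3, C('u')=5
L[0]='o': occ=0, LF[0]=C('o')+0=3+0=3
L[1]='u': occ=0, LF[1]=C('u')+0=5+0=5
L[2]='$': occ=0, LF[2]=C('$')+0=0+0=0
L[3]='o': occ=1, LF[3]=C('o')+1=3+1=4
L[4]='u': occ=1, LF[4]=C('u')+1=5+1=6
L[5]='i': occ=0, LF[5]=C('i')+0=2+0=2
L[6]='u': occ=2, LF[6]=C('u')+2=5+2=7
L[7]='e': occ=0, LF[7]=C('e')+0=1+0=1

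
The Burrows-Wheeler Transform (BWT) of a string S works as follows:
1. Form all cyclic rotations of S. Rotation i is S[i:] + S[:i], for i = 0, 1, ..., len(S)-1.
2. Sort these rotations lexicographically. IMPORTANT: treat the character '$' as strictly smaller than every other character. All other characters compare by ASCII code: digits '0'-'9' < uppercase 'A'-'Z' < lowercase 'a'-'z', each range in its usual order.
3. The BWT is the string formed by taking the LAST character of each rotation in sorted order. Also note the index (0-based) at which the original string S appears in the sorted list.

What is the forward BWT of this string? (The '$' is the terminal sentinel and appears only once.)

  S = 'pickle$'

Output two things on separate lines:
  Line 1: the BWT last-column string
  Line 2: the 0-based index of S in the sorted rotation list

Answer: eilpck$
6

Derivation:
All 7 rotations (rotation i = S[i:]+S[:i]):
  rot[0] = pickle$
  rot[1] = ickle$p
  rot[2] = ckle$pi
  rot[3] = kle$pic
  rot[4] = le$pick
  rot[5] = e$pickl
  rot[6] = $pickle
Sorted (with $ < everything):
  sorted[0] = $pickle  (last char: 'e')
  sorted[1] = ckle$pi  (last char: 'i')
  sorted[2] = e$pickl  (last char: 'l')
  sorted[3] = ickle$p  (last char: 'p')
  sorted[4] = kle$pic  (last char: 'c')
  sorted[5] = le$pick  (last char: 'k')
  sorted[6] = pickle$  (last char: '$')
Last column: eilpck$
Original string S is at sorted index 6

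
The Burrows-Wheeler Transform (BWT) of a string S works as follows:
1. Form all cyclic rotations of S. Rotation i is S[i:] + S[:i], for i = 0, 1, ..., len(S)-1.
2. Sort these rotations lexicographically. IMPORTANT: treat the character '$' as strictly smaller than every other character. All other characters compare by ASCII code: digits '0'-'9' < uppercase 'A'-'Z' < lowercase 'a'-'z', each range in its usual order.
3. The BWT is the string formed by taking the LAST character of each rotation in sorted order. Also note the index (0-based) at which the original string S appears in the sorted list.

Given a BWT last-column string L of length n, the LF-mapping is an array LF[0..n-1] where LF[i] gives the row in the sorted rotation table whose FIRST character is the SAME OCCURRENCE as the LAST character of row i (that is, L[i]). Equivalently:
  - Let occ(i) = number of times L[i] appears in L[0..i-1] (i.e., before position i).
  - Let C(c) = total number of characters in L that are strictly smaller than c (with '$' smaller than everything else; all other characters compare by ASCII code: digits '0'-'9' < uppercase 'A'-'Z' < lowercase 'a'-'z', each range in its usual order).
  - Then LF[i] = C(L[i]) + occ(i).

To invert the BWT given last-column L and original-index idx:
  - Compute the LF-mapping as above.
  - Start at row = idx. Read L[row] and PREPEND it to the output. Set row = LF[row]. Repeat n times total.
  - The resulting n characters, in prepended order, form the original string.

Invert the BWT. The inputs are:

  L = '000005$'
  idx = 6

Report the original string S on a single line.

Answer: 500000$

Derivation:
LF mapping: 1 2 3 4 5 6 0
Walk LF starting at row 6, prepending L[row]:
  step 1: row=6, L[6]='$', prepend. Next row=LF[6]=0
  step 2: row=0, L[0]='0', prepend. Next row=LF[0]=1
  step 3: row=1, L[1]='0', prepend. Next row=LF[1]=2
  step 4: row=2, L[2]='0', prepend. Next row=LF[2]=3
  step 5: row=3, L[3]='0', prepend. Next row=LF[3]=4
  step 6: row=4, L[4]='0', prepend. Next row=LF[4]=5
  step 7: row=5, L[5]='5', prepend. Next row=LF[5]=6
Reversed output: 500000$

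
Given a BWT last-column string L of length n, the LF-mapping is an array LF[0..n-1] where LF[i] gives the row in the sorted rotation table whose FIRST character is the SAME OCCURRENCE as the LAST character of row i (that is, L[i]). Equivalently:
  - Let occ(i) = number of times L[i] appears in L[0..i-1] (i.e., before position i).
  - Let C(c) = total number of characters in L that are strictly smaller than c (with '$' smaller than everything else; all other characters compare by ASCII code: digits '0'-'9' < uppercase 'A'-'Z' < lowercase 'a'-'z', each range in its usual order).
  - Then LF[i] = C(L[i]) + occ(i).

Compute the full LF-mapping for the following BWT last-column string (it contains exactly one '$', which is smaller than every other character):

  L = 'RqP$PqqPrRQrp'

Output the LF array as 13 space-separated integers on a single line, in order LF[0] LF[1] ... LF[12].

Char counts: '$':1, 'P':3, 'Q':1, 'R':2, 'p':1, 'q':3, 'r':2
C (first-col start): C('$')=0, C('P')=1, C('Q')=4, C('R')=5, C('p')=7, C('q')=8, C('r')=11
L[0]='R': occ=0, LF[0]=C('R')+0=5+0=5
L[1]='q': occ=0, LF[1]=C('q')+0=8+0=8
L[2]='P': occ=0, LF[2]=C('P')+0=1+0=1
L[3]='$': occ=0, LF[3]=C('$')+0=0+0=0
L[4]='P': occ=1, LF[4]=C('P')+1=1+1=2
L[5]='q': occ=1, LF[5]=C('q')+1=8+1=9
L[6]='q': occ=2, LF[6]=C('q')+2=8+2=10
L[7]='P': occ=2, LF[7]=C('P')+2=1+2=3
L[8]='r': occ=0, LF[8]=C('r')+0=11+0=11
L[9]='R': occ=1, LF[9]=C('R')+1=5+1=6
L[10]='Q': occ=0, LF[10]=C('Q')+0=4+0=4
L[11]='r': occ=1, LF[11]=C('r')+1=11+1=12
L[12]='p': occ=0, LF[12]=C('p')+0=7+0=7

Answer: 5 8 1 0 2 9 10 3 11 6 4 12 7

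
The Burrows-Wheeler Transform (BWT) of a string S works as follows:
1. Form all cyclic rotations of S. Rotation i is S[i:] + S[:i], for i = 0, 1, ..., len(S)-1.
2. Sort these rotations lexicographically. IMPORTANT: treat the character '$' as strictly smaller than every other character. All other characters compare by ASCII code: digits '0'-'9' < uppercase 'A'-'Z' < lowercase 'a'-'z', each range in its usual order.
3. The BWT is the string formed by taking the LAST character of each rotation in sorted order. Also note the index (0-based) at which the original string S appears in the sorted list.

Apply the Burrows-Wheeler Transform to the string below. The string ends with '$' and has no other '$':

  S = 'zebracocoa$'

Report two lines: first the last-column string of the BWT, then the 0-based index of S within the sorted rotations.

Answer: aoreoazccb$
10

Derivation:
All 11 rotations (rotation i = S[i:]+S[:i]):
  rot[0] = zebracocoa$
  rot[1] = ebracocoa$z
  rot[2] = bracocoa$ze
  rot[3] = racocoa$zeb
  rot[4] = acocoa$zebr
  rot[5] = cocoa$zebra
  rot[6] = ocoa$zebrac
  rot[7] = coa$zebraco
  rot[8] = oa$zebracoc
  rot[9] = a$zebracoco
  rot[10] = $zebracocoa
Sorted (with $ < everything):
  sorted[0] = $zebracocoa  (last char: 'a')
  sorted[1] = a$zebracoco  (last char: 'o')
  sorted[2] = acocoa$zebr  (last char: 'r')
  sorted[3] = bracocoa$ze  (last char: 'e')
  sorted[4] = coa$zebraco  (last char: 'o')
  sorted[5] = cocoa$zebra  (last char: 'a')
  sorted[6] = ebracocoa$z  (last char: 'z')
  sorted[7] = oa$zebracoc  (last char: 'c')
  sorted[8] = ocoa$zebrac  (last char: 'c')
  sorted[9] = racocoa$zeb  (last char: 'b')
  sorted[10] = zebracocoa$  (last char: '$')
Last column: aoreoazccb$
Original string S is at sorted index 10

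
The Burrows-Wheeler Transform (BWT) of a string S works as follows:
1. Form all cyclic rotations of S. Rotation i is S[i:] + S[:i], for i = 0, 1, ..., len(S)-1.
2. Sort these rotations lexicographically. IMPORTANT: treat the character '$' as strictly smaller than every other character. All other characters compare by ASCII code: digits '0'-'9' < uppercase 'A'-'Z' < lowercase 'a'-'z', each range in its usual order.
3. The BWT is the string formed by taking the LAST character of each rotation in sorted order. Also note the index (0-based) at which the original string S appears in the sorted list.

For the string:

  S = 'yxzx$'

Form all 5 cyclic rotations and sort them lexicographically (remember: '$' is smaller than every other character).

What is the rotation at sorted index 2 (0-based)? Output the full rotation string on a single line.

All 5 rotations (rotation i = S[i:]+S[:i]):
  rot[0] = yxzx$
  rot[1] = xzx$y
  rot[2] = zx$yx
  rot[3] = x$yxz
  rot[4] = $yxzx
Sorted (with $ < everything):
  sorted[0] = $yxzx
  sorted[1] = x$yxz
  sorted[2] = xzx$y
  sorted[3] = yxzx$
  sorted[4] = zx$yx
sorted[2] = xzx$y

Answer: xzx$y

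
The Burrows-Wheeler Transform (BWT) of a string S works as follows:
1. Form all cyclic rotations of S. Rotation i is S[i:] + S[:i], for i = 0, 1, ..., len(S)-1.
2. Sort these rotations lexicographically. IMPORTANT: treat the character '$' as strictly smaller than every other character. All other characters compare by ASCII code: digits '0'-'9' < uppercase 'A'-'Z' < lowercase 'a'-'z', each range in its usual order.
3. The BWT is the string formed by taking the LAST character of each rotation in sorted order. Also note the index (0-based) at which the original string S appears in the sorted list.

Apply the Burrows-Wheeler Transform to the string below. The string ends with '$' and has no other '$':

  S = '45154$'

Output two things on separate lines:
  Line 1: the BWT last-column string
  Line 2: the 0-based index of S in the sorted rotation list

All 6 rotations (rotation i = S[i:]+S[:i]):
  rot[0] = 45154$
  rot[1] = 5154$4
  rot[2] = 154$45
  rot[3] = 54$451
  rot[4] = 4$4515
  rot[5] = $45154
Sorted (with $ < everything):
  sorted[0] = $45154  (last char: '4')
  sorted[1] = 154$45  (last char: '5')
  sorted[2] = 4$4515  (last char: '5')
  sorted[3] = 45154$  (last char: '$')
  sorted[4] = 5154$4  (last char: '4')
  sorted[5] = 54$451  (last char: '1')
Last column: 455$41
Original string S is at sorted index 3

Answer: 455$41
3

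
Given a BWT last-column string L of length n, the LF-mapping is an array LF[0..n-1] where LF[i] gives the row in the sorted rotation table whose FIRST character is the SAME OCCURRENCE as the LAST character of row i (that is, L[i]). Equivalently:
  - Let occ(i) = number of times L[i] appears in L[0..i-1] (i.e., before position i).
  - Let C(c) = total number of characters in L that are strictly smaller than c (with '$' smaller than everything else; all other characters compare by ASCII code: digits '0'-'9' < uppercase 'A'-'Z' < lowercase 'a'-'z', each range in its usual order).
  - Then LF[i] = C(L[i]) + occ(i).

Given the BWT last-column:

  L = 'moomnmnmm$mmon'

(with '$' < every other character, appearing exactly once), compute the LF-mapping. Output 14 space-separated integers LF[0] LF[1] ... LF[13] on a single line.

Char counts: '$':1, 'm':7, 'n':3, 'o':3
C (first-col start): C('$')=0, C('m')=1, C('n')=8, C('o')=11
L[0]='m': occ=0, LF[0]=C('m')+0=1+0=1
L[1]='o': occ=0, LF[1]=C('o')+0=11+0=11
L[2]='o': occ=1, LF[2]=C('o')+1=11+1=12
L[3]='m': occ=1, LF[3]=C('m')+1=1+1=2
L[4]='n': occ=0, LF[4]=C('n')+0=8+0=8
L[5]='m': occ=2, LF[5]=C('m')+2=1+2=3
L[6]='n': occ=1, LF[6]=C('n')+1=8+1=9
L[7]='m': occ=3, LF[7]=C('m')+3=1+3=4
L[8]='m': occ=4, LF[8]=C('m')+4=1+4=5
L[9]='$': occ=0, LF[9]=C('$')+0=0+0=0
L[10]='m': occ=5, LF[10]=C('m')+5=1+5=6
L[11]='m': occ=6, LF[11]=C('m')+6=1+6=7
L[12]='o': occ=2, LF[12]=C('o')+2=11+2=13
L[13]='n': occ=2, LF[13]=C('n')+2=8+2=10

Answer: 1 11 12 2 8 3 9 4 5 0 6 7 13 10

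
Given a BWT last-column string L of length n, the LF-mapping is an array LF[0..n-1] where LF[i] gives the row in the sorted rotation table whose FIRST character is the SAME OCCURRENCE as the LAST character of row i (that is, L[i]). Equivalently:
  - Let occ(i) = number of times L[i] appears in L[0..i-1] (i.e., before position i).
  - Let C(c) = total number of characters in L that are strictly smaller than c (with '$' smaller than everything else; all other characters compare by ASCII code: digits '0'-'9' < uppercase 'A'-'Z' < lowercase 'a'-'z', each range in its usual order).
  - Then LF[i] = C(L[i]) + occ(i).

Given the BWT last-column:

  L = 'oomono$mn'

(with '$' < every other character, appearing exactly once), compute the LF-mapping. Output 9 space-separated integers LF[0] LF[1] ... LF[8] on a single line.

Answer: 5 6 1 7 3 8 0 2 4

Derivation:
Char counts: '$':1, 'm':2, 'n':2, 'o':4
C (first-col start): C('$')=0, C('m')=1, C('n')=3, C('o')=5
L[0]='o': occ=0, LF[0]=C('o')+0=5+0=5
L[1]='o': occ=1, LF[1]=C('o')+1=5+1=6
L[2]='m': occ=0, LF[2]=C('m')+0=1+0=1
L[3]='o': occ=2, LF[3]=C('o')+2=5+2=7
L[4]='n': occ=0, LF[4]=C('n')+0=3+0=3
L[5]='o': occ=3, LF[5]=C('o')+3=5+3=8
L[6]='$': occ=0, LF[6]=C('$')+0=0+0=0
L[7]='m': occ=1, LF[7]=C('m')+1=1+1=2
L[8]='n': occ=1, LF[8]=C('n')+1=3+1=4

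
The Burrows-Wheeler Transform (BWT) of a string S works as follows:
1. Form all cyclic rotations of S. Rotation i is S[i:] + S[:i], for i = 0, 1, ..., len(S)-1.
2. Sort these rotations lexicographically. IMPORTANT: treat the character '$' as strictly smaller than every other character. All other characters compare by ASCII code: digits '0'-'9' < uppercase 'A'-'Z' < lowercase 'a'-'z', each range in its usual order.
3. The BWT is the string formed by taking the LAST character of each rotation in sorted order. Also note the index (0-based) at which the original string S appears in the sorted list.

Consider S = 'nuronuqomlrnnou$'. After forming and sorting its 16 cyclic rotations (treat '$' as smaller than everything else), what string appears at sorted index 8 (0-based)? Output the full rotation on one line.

All 16 rotations (rotation i = S[i:]+S[:i]):
  rot[0] = nuronuqomlrnnou$
  rot[1] = uronuqomlrnnou$n
  rot[2] = ronuqomlrnnou$nu
  rot[3] = onuqomlrnnou$nur
  rot[4] = nuqomlrnnou$nuro
  rot[5] = uqomlrnnou$nuron
  rot[6] = qomlrnnou$nuronu
  rot[7] = omlrnnou$nuronuq
  rot[8] = mlrnnou$nuronuqo
  rot[9] = lrnnou$nuronuqom
  rot[10] = rnnou$nuronuqoml
  rot[11] = nnou$nuronuqomlr
  rot[12] = nou$nuronuqomlrn
  rot[13] = ou$nuronuqomlrnn
  rot[14] = u$nuronuqomlrnno
  rot[15] = $nuronuqomlrnnou
Sorted (with $ < everything):
  sorted[0] = $nuronuqomlrnnou
  sorted[1] = lrnnou$nuronuqom
  sorted[2] = mlrnnou$nuronuqo
  sorted[3] = nnou$nuronuqomlr
  sorted[4] = nou$nuronuqomlrn
  sorted[5] = nuqomlrnnou$nuro
  sorted[6] = nuronuqomlrnnou$
  sorted[7] = omlrnnou$nuronuq
  sorted[8] = onuqomlrnnou$nur
  sorted[9] = ou$nuronuqomlrnn
  sorted[10] = qomlrnnou$nuronu
  sorted[11] = rnnou$nuronuqoml
  sorted[12] = ronuqomlrnnou$nu
  sorted[13] = u$nuronuqomlrnno
  sorted[14] = uqomlrnnou$nuron
  sorted[15] = uronuqomlrnnou$n
sorted[8] = onuqomlrnnou$nur

Answer: onuqomlrnnou$nur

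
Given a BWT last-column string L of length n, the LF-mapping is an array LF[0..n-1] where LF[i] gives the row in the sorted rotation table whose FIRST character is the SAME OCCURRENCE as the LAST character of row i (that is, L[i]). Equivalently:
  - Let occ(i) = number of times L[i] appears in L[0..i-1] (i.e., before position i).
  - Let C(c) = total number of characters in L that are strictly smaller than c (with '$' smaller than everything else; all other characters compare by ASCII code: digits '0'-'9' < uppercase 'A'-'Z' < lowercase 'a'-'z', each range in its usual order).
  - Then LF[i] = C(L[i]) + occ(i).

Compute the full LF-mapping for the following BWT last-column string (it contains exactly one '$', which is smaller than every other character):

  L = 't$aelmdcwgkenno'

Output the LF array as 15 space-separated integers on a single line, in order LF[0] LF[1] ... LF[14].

Answer: 13 0 1 4 8 9 3 2 14 6 7 5 10 11 12

Derivation:
Char counts: '$':1, 'a':1, 'c':1, 'd':1, 'e':2, 'g':1, 'k':1, 'l':1, 'm':1, 'n':2, 'o':1, 't':1, 'w':1
C (first-col start): C('$')=0, C('a')=1, C('c')=2, C('d')=3, C('e')=4, C('g')=6, C('k')=7, C('l')=8, C('m')=9, C('n')=10, C('o')=12, C('t')=13, C('w')=14
L[0]='t': occ=0, LF[0]=C('t')+0=13+0=13
L[1]='$': occ=0, LF[1]=C('$')+0=0+0=0
L[2]='a': occ=0, LF[2]=C('a')+0=1+0=1
L[3]='e': occ=0, LF[3]=C('e')+0=4+0=4
L[4]='l': occ=0, LF[4]=C('l')+0=8+0=8
L[5]='m': occ=0, LF[5]=C('m')+0=9+0=9
L[6]='d': occ=0, LF[6]=C('d')+0=3+0=3
L[7]='c': occ=0, LF[7]=C('c')+0=2+0=2
L[8]='w': occ=0, LF[8]=C('w')+0=14+0=14
L[9]='g': occ=0, LF[9]=C('g')+0=6+0=6
L[10]='k': occ=0, LF[10]=C('k')+0=7+0=7
L[11]='e': occ=1, LF[11]=C('e')+1=4+1=5
L[12]='n': occ=0, LF[12]=C('n')+0=10+0=10
L[13]='n': occ=1, LF[13]=C('n')+1=10+1=11
L[14]='o': occ=0, LF[14]=C('o')+0=12+0=12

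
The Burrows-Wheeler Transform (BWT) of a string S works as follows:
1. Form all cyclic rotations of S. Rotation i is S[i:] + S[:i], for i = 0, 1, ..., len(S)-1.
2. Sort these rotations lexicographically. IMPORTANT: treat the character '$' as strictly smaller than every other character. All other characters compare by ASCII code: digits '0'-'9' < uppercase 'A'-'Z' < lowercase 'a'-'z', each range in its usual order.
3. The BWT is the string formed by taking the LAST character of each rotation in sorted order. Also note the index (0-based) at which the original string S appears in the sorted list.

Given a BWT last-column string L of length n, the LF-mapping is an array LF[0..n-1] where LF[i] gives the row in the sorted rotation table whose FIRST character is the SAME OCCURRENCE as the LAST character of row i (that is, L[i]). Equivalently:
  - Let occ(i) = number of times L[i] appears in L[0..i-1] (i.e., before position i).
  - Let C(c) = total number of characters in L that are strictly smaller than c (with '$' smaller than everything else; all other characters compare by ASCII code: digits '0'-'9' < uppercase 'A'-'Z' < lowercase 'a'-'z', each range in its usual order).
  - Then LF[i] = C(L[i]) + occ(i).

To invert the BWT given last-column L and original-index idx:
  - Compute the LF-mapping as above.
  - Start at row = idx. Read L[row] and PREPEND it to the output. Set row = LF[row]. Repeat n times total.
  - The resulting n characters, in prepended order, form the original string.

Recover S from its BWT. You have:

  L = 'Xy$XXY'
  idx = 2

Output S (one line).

LF mapping: 1 5 0 2 3 4
Walk LF starting at row 2, prepending L[row]:
  step 1: row=2, L[2]='$', prepend. Next row=LF[2]=0
  step 2: row=0, L[0]='X', prepend. Next row=LF[0]=1
  step 3: row=1, L[1]='y', prepend. Next row=LF[1]=5
  step 4: row=5, L[5]='Y', prepend. Next row=LF[5]=4
  step 5: row=4, L[4]='X', prepend. Next row=LF[4]=3
  step 6: row=3, L[3]='X', prepend. Next row=LF[3]=2
Reversed output: XXYyX$

Answer: XXYyX$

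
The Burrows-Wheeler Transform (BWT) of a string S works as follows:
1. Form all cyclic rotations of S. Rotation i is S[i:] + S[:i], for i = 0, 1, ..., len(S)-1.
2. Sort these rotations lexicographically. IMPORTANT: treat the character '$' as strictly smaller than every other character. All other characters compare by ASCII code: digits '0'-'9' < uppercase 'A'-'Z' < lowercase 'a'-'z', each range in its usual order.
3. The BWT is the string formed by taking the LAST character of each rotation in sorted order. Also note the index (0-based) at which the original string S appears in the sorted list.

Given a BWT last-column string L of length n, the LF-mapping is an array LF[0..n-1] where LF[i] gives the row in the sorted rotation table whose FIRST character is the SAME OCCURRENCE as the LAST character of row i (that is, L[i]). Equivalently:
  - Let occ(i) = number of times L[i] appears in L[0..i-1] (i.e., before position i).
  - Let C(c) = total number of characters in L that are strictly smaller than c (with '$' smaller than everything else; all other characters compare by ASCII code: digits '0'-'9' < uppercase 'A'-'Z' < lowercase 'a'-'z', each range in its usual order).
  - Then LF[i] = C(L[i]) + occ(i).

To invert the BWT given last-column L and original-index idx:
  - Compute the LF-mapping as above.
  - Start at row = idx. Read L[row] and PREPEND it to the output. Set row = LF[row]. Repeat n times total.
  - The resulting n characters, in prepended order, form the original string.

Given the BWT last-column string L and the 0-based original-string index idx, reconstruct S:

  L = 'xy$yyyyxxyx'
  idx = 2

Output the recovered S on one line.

LF mapping: 1 5 0 6 7 8 9 2 3 10 4
Walk LF starting at row 2, prepending L[row]:
  step 1: row=2, L[2]='$', prepend. Next row=LF[2]=0
  step 2: row=0, L[0]='x', prepend. Next row=LF[0]=1
  step 3: row=1, L[1]='y', prepend. Next row=LF[1]=5
  step 4: row=5, L[5]='y', prepend. Next row=LF[5]=8
  step 5: row=8, L[8]='x', prepend. Next row=LF[8]=3
  step 6: row=3, L[3]='y', prepend. Next row=LF[3]=6
  step 7: row=6, L[6]='y', prepend. Next row=LF[6]=9
  step 8: row=9, L[9]='y', prepend. Next row=LF[9]=10
  step 9: row=10, L[10]='x', prepend. Next row=LF[10]=4
  step 10: row=4, L[4]='y', prepend. Next row=LF[4]=7
  step 11: row=7, L[7]='x', prepend. Next row=LF[7]=2
Reversed output: xyxyyyxyyx$

Answer: xyxyyyxyyx$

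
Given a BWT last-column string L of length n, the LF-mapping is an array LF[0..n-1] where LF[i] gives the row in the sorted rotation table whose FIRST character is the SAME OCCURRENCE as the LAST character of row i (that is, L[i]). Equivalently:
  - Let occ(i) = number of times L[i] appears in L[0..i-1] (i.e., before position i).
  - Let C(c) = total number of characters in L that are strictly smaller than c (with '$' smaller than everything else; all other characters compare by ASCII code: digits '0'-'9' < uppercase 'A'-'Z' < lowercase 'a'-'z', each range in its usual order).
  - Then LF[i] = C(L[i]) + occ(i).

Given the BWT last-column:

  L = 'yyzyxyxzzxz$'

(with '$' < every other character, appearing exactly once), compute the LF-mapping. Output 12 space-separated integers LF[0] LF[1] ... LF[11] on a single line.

Answer: 4 5 8 6 1 7 2 9 10 3 11 0

Derivation:
Char counts: '$':1, 'x':3, 'y':4, 'z':4
C (first-col start): C('$')=0, C('x')=1, C('y')=4, C('z')=8
L[0]='y': occ=0, LF[0]=C('y')+0=4+0=4
L[1]='y': occ=1, LF[1]=C('y')+1=4+1=5
L[2]='z': occ=0, LF[2]=C('z')+0=8+0=8
L[3]='y': occ=2, LF[3]=C('y')+2=4+2=6
L[4]='x': occ=0, LF[4]=C('x')+0=1+0=1
L[5]='y': occ=3, LF[5]=C('y')+3=4+3=7
L[6]='x': occ=1, LF[6]=C('x')+1=1+1=2
L[7]='z': occ=1, LF[7]=C('z')+1=8+1=9
L[8]='z': occ=2, LF[8]=C('z')+2=8+2=10
L[9]='x': occ=2, LF[9]=C('x')+2=1+2=3
L[10]='z': occ=3, LF[10]=C('z')+3=8+3=11
L[11]='$': occ=0, LF[11]=C('$')+0=0+0=0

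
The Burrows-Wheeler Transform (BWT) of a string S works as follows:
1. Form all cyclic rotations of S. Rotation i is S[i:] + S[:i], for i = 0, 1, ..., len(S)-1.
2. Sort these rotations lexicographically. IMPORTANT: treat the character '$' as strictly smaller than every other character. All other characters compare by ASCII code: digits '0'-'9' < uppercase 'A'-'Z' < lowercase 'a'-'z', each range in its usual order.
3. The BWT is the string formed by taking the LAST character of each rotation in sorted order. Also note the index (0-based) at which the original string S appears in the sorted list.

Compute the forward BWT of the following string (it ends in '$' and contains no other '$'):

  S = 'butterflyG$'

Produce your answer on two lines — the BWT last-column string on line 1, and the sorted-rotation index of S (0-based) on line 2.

Answer: Gy$trfetubl
2

Derivation:
All 11 rotations (rotation i = S[i:]+S[:i]):
  rot[0] = butterflyG$
  rot[1] = utterflyG$b
  rot[2] = tterflyG$bu
  rot[3] = terflyG$but
  rot[4] = erflyG$butt
  rot[5] = rflyG$butte
  rot[6] = flyG$butter
  rot[7] = lyG$butterf
  rot[8] = yG$butterfl
  rot[9] = G$butterfly
  rot[10] = $butterflyG
Sorted (with $ < everything):
  sorted[0] = $butterflyG  (last char: 'G')
  sorted[1] = G$butterfly  (last char: 'y')
  sorted[2] = butterflyG$  (last char: '$')
  sorted[3] = erflyG$butt  (last char: 't')
  sorted[4] = flyG$butter  (last char: 'r')
  sorted[5] = lyG$butterf  (last char: 'f')
  sorted[6] = rflyG$butte  (last char: 'e')
  sorted[7] = terflyG$but  (last char: 't')
  sorted[8] = tterflyG$bu  (last char: 'u')
  sorted[9] = utterflyG$b  (last char: 'b')
  sorted[10] = yG$butterfl  (last char: 'l')
Last column: Gy$trfetubl
Original string S is at sorted index 2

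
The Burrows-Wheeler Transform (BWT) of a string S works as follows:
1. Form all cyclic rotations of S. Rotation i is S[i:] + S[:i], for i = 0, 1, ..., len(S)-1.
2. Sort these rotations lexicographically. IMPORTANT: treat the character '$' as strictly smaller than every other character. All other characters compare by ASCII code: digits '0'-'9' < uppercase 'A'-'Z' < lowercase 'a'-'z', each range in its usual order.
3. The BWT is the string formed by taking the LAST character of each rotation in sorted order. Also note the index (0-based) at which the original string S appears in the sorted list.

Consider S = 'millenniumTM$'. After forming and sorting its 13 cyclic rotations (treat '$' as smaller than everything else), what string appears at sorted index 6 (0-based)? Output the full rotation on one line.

Answer: lenniumTM$mil

Derivation:
All 13 rotations (rotation i = S[i:]+S[:i]):
  rot[0] = millenniumTM$
  rot[1] = illenniumTM$m
  rot[2] = llenniumTM$mi
  rot[3] = lenniumTM$mil
  rot[4] = enniumTM$mill
  rot[5] = nniumTM$mille
  rot[6] = niumTM$millen
  rot[7] = iumTM$millenn
  rot[8] = umTM$millenni
  rot[9] = mTM$millenniu
  rot[10] = TM$millennium
  rot[11] = M$millenniumT
  rot[12] = $millenniumTM
Sorted (with $ < everything):
  sorted[0] = $millenniumTM
  sorted[1] = M$millenniumT
  sorted[2] = TM$millennium
  sorted[3] = enniumTM$mill
  sorted[4] = illenniumTM$m
  sorted[5] = iumTM$millenn
  sorted[6] = lenniumTM$mil
  sorted[7] = llenniumTM$mi
  sorted[8] = mTM$millenniu
  sorted[9] = millenniumTM$
  sorted[10] = niumTM$millen
  sorted[11] = nniumTM$mille
  sorted[12] = umTM$millenni
sorted[6] = lenniumTM$mil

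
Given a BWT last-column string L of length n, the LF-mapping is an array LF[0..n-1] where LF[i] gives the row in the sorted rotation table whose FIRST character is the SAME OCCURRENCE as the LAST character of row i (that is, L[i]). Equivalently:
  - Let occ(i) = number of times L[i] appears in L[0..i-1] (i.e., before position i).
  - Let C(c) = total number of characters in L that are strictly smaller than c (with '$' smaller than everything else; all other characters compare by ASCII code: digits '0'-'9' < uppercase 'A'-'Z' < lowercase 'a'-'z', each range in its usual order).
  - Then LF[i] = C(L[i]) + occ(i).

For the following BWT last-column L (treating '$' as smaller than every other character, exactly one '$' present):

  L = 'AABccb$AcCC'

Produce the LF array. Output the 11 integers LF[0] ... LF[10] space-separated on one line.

Answer: 1 2 4 8 9 7 0 3 10 5 6

Derivation:
Char counts: '$':1, 'A':3, 'B':1, 'C':2, 'b':1, 'c':3
C (first-col start): C('$')=0, C('A')=1, C('B')=4, C('C')=5, C('b')=7, C('c')=8
L[0]='A': occ=0, LF[0]=C('A')+0=1+0=1
L[1]='A': occ=1, LF[1]=C('A')+1=1+1=2
L[2]='B': occ=0, LF[2]=C('B')+0=4+0=4
L[3]='c': occ=0, LF[3]=C('c')+0=8+0=8
L[4]='c': occ=1, LF[4]=C('c')+1=8+1=9
L[5]='b': occ=0, LF[5]=C('b')+0=7+0=7
L[6]='$': occ=0, LF[6]=C('$')+0=0+0=0
L[7]='A': occ=2, LF[7]=C('A')+2=1+2=3
L[8]='c': occ=2, LF[8]=C('c')+2=8+2=10
L[9]='C': occ=0, LF[9]=C('C')+0=5+0=5
L[10]='C': occ=1, LF[10]=C('C')+1=5+1=6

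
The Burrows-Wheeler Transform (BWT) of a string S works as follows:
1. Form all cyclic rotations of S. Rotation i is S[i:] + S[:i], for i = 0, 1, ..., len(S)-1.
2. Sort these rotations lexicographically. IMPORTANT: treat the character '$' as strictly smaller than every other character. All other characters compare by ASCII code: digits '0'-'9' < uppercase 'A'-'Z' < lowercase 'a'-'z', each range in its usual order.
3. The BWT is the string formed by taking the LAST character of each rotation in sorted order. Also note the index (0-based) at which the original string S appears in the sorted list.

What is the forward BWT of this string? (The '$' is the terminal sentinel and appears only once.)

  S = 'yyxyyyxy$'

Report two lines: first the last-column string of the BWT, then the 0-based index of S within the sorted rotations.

All 9 rotations (rotation i = S[i:]+S[:i]):
  rot[0] = yyxyyyxy$
  rot[1] = yxyyyxy$y
  rot[2] = xyyyxy$yy
  rot[3] = yyyxy$yyx
  rot[4] = yyxy$yyxy
  rot[5] = yxy$yyxyy
  rot[6] = xy$yyxyyy
  rot[7] = y$yyxyyyx
  rot[8] = $yyxyyyxy
Sorted (with $ < everything):
  sorted[0] = $yyxyyyxy  (last char: 'y')
  sorted[1] = xy$yyxyyy  (last char: 'y')
  sorted[2] = xyyyxy$yy  (last char: 'y')
  sorted[3] = y$yyxyyyx  (last char: 'x')
  sorted[4] = yxy$yyxyy  (last char: 'y')
  sorted[5] = yxyyyxy$y  (last char: 'y')
  sorted[6] = yyxy$yyxy  (last char: 'y')
  sorted[7] = yyxyyyxy$  (last char: '$')
  sorted[8] = yyyxy$yyx  (last char: 'x')
Last column: yyyxyyy$x
Original string S is at sorted index 7

Answer: yyyxyyy$x
7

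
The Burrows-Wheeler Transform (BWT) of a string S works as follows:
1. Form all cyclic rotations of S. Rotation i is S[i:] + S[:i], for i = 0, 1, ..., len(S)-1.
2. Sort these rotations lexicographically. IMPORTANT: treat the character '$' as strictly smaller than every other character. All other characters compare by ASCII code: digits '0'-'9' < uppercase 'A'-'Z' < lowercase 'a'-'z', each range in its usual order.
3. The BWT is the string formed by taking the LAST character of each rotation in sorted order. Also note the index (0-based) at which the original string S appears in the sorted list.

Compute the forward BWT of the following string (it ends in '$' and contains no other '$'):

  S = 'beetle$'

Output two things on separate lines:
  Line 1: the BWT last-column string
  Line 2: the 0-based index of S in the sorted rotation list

Answer: e$lbete
1

Derivation:
All 7 rotations (rotation i = S[i:]+S[:i]):
  rot[0] = beetle$
  rot[1] = eetle$b
  rot[2] = etle$be
  rot[3] = tle$bee
  rot[4] = le$beet
  rot[5] = e$beetl
  rot[6] = $beetle
Sorted (with $ < everything):
  sorted[0] = $beetle  (last char: 'e')
  sorted[1] = beetle$  (last char: '$')
  sorted[2] = e$beetl  (last char: 'l')
  sorted[3] = eetle$b  (last char: 'b')
  sorted[4] = etle$be  (last char: 'e')
  sorted[5] = le$beet  (last char: 't')
  sorted[6] = tle$bee  (last char: 'e')
Last column: e$lbete
Original string S is at sorted index 1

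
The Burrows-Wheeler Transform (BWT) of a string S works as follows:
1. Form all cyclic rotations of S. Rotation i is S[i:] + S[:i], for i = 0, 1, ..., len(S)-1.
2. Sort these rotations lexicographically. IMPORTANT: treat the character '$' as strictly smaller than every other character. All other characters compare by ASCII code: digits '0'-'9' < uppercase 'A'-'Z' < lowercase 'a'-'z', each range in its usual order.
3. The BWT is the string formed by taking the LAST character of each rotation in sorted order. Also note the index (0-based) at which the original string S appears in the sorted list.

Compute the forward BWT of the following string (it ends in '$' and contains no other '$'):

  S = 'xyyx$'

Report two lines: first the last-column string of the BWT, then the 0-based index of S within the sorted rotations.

Answer: xy$yx
2

Derivation:
All 5 rotations (rotation i = S[i:]+S[:i]):
  rot[0] = xyyx$
  rot[1] = yyx$x
  rot[2] = yx$xy
  rot[3] = x$xyy
  rot[4] = $xyyx
Sorted (with $ < everything):
  sorted[0] = $xyyx  (last char: 'x')
  sorted[1] = x$xyy  (last char: 'y')
  sorted[2] = xyyx$  (last char: '$')
  sorted[3] = yx$xy  (last char: 'y')
  sorted[4] = yyx$x  (last char: 'x')
Last column: xy$yx
Original string S is at sorted index 2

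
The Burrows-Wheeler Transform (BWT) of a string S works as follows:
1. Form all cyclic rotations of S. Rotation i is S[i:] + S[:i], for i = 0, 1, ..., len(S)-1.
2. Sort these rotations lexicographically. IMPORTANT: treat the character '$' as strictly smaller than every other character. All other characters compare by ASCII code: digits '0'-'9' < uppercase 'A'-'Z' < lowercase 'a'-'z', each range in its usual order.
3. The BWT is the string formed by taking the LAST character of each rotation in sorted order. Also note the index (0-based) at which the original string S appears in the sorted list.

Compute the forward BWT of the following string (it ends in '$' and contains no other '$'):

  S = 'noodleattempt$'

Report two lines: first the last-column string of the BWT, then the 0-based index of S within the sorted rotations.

All 14 rotations (rotation i = S[i:]+S[:i]):
  rot[0] = noodleattempt$
  rot[1] = oodleattempt$n
  rot[2] = odleattempt$no
  rot[3] = dleattempt$noo
  rot[4] = leattempt$nood
  rot[5] = eattempt$noodl
  rot[6] = attempt$noodle
  rot[7] = ttempt$noodlea
  rot[8] = tempt$noodleat
  rot[9] = empt$noodleatt
  rot[10] = mpt$noodleatte
  rot[11] = pt$noodleattem
  rot[12] = t$noodleattemp
  rot[13] = $noodleattempt
Sorted (with $ < everything):
  sorted[0] = $noodleattempt  (last char: 't')
  sorted[1] = attempt$noodle  (last char: 'e')
  sorted[2] = dleattempt$noo  (last char: 'o')
  sorted[3] = eattempt$noodl  (last char: 'l')
  sorted[4] = empt$noodleatt  (last char: 't')
  sorted[5] = leattempt$nood  (last char: 'd')
  sorted[6] = mpt$noodleatte  (last char: 'e')
  sorted[7] = noodleattempt$  (last char: '$')
  sorted[8] = odleattempt$no  (last char: 'o')
  sorted[9] = oodleattempt$n  (last char: 'n')
  sorted[10] = pt$noodleattem  (last char: 'm')
  sorted[11] = t$noodleattemp  (last char: 'p')
  sorted[12] = tempt$noodleat  (last char: 't')
  sorted[13] = ttempt$noodlea  (last char: 'a')
Last column: teoltde$onmpta
Original string S is at sorted index 7

Answer: teoltde$onmpta
7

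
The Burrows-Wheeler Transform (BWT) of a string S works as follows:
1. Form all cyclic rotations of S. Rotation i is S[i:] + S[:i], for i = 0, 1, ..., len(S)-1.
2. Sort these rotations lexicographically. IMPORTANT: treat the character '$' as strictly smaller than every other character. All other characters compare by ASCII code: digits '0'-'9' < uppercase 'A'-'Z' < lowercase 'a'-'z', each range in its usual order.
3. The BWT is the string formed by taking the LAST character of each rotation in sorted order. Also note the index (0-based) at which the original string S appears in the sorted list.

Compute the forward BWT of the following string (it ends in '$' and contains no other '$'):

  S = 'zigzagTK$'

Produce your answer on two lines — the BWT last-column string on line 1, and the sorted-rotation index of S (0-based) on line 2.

Answer: KTgzaizg$
8

Derivation:
All 9 rotations (rotation i = S[i:]+S[:i]):
  rot[0] = zigzagTK$
  rot[1] = igzagTK$z
  rot[2] = gzagTK$zi
  rot[3] = zagTK$zig
  rot[4] = agTK$zigz
  rot[5] = gTK$zigza
  rot[6] = TK$zigzag
  rot[7] = K$zigzagT
  rot[8] = $zigzagTK
Sorted (with $ < everything):
  sorted[0] = $zigzagTK  (last char: 'K')
  sorted[1] = K$zigzagT  (last char: 'T')
  sorted[2] = TK$zigzag  (last char: 'g')
  sorted[3] = agTK$zigz  (last char: 'z')
  sorted[4] = gTK$zigza  (last char: 'a')
  sorted[5] = gzagTK$zi  (last char: 'i')
  sorted[6] = igzagTK$z  (last char: 'z')
  sorted[7] = zagTK$zig  (last char: 'g')
  sorted[8] = zigzagTK$  (last char: '$')
Last column: KTgzaizg$
Original string S is at sorted index 8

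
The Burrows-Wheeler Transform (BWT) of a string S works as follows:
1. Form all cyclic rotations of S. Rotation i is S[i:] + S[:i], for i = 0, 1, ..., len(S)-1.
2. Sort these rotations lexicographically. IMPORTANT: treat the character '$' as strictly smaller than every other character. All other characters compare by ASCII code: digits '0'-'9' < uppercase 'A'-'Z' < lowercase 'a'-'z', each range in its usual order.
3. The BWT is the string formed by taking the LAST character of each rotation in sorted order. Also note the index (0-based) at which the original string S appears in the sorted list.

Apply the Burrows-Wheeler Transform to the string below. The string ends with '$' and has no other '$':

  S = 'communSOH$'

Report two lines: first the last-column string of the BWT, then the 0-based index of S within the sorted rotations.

Answer: HOSn$omucm
4

Derivation:
All 10 rotations (rotation i = S[i:]+S[:i]):
  rot[0] = communSOH$
  rot[1] = ommunSOH$c
  rot[2] = mmunSOH$co
  rot[3] = munSOH$com
  rot[4] = unSOH$comm
  rot[5] = nSOH$commu
  rot[6] = SOH$commun
  rot[7] = OH$communS
  rot[8] = H$communSO
  rot[9] = $communSOH
Sorted (with $ < everything):
  sorted[0] = $communSOH  (last char: 'H')
  sorted[1] = H$communSO  (last char: 'O')
  sorted[2] = OH$communS  (last char: 'S')
  sorted[3] = SOH$commun  (last char: 'n')
  sorted[4] = communSOH$  (last char: '$')
  sorted[5] = mmunSOH$co  (last char: 'o')
  sorted[6] = munSOH$com  (last char: 'm')
  sorted[7] = nSOH$commu  (last char: 'u')
  sorted[8] = ommunSOH$c  (last char: 'c')
  sorted[9] = unSOH$comm  (last char: 'm')
Last column: HOSn$omucm
Original string S is at sorted index 4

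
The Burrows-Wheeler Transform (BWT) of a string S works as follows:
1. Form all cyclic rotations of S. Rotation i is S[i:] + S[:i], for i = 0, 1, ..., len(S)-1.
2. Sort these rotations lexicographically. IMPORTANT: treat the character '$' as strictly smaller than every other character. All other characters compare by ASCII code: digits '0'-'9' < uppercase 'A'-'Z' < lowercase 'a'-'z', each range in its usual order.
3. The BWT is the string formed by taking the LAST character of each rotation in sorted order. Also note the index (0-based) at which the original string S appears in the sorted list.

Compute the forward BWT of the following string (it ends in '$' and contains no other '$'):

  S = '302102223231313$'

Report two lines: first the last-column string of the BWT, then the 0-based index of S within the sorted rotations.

Answer: 331233002321$122
12

Derivation:
All 16 rotations (rotation i = S[i:]+S[:i]):
  rot[0] = 302102223231313$
  rot[1] = 02102223231313$3
  rot[2] = 2102223231313$30
  rot[3] = 102223231313$302
  rot[4] = 02223231313$3021
  rot[5] = 2223231313$30210
  rot[6] = 223231313$302102
  rot[7] = 23231313$3021022
  rot[8] = 3231313$30210222
  rot[9] = 231313$302102223
  rot[10] = 31313$3021022232
  rot[11] = 1313$30210222323
  rot[12] = 313$302102223231
  rot[13] = 13$3021022232313
  rot[14] = 3$30210222323131
  rot[15] = $302102223231313
Sorted (with $ < everything):
  sorted[0] = $302102223231313  (last char: '3')
  sorted[1] = 02102223231313$3  (last char: '3')
  sorted[2] = 02223231313$3021  (last char: '1')
  sorted[3] = 102223231313$302  (last char: '2')
  sorted[4] = 13$3021022232313  (last char: '3')
  sorted[5] = 1313$30210222323  (last char: '3')
  sorted[6] = 2102223231313$30  (last char: '0')
  sorted[7] = 2223231313$30210  (last char: '0')
  sorted[8] = 223231313$302102  (last char: '2')
  sorted[9] = 231313$302102223  (last char: '3')
  sorted[10] = 23231313$3021022  (last char: '2')
  sorted[11] = 3$30210222323131  (last char: '1')
  sorted[12] = 302102223231313$  (last char: '$')
  sorted[13] = 313$302102223231  (last char: '1')
  sorted[14] = 31313$3021022232  (last char: '2')
  sorted[15] = 3231313$30210222  (last char: '2')
Last column: 331233002321$122
Original string S is at sorted index 12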